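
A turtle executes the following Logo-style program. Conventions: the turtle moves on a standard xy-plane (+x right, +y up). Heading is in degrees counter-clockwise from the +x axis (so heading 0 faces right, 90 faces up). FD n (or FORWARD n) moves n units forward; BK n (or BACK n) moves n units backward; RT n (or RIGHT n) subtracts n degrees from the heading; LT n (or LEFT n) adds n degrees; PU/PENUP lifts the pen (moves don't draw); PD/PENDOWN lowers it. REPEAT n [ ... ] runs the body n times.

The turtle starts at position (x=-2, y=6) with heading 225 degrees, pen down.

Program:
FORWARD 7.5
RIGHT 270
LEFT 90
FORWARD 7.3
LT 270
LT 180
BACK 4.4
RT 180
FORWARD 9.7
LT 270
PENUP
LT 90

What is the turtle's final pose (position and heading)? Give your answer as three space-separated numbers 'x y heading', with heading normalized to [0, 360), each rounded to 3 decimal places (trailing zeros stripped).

Answer: 7.829 -4.112 315

Derivation:
Executing turtle program step by step:
Start: pos=(-2,6), heading=225, pen down
FD 7.5: (-2,6) -> (-7.303,0.697) [heading=225, draw]
RT 270: heading 225 -> 315
LT 90: heading 315 -> 45
FD 7.3: (-7.303,0.697) -> (-2.141,5.859) [heading=45, draw]
LT 270: heading 45 -> 315
LT 180: heading 315 -> 135
BK 4.4: (-2.141,5.859) -> (0.97,2.747) [heading=135, draw]
RT 180: heading 135 -> 315
FD 9.7: (0.97,2.747) -> (7.829,-4.112) [heading=315, draw]
LT 270: heading 315 -> 225
PU: pen up
LT 90: heading 225 -> 315
Final: pos=(7.829,-4.112), heading=315, 4 segment(s) drawn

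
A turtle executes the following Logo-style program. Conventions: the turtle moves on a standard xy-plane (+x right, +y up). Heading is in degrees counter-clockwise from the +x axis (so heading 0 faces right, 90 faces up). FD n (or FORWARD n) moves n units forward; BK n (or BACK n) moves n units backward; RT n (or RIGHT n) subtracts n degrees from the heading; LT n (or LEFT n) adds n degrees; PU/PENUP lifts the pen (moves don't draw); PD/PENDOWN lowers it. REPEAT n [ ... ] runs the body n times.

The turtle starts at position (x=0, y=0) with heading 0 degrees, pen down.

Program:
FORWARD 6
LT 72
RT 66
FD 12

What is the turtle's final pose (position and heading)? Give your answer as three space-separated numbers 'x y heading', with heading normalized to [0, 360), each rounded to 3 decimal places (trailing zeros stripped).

Executing turtle program step by step:
Start: pos=(0,0), heading=0, pen down
FD 6: (0,0) -> (6,0) [heading=0, draw]
LT 72: heading 0 -> 72
RT 66: heading 72 -> 6
FD 12: (6,0) -> (17.934,1.254) [heading=6, draw]
Final: pos=(17.934,1.254), heading=6, 2 segment(s) drawn

Answer: 17.934 1.254 6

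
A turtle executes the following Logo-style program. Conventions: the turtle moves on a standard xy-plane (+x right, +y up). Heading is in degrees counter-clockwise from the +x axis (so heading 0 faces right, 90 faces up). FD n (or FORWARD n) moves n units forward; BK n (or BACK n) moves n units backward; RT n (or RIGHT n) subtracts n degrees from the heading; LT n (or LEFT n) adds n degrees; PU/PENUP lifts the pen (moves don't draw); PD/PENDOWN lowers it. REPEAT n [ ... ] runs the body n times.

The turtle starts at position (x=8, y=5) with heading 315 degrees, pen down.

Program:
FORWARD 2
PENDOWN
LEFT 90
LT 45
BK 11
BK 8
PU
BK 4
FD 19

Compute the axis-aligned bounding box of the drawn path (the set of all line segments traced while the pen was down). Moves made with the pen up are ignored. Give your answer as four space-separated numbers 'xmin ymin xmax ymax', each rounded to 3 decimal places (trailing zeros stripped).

Answer: 8 -15.414 9.414 5

Derivation:
Executing turtle program step by step:
Start: pos=(8,5), heading=315, pen down
FD 2: (8,5) -> (9.414,3.586) [heading=315, draw]
PD: pen down
LT 90: heading 315 -> 45
LT 45: heading 45 -> 90
BK 11: (9.414,3.586) -> (9.414,-7.414) [heading=90, draw]
BK 8: (9.414,-7.414) -> (9.414,-15.414) [heading=90, draw]
PU: pen up
BK 4: (9.414,-15.414) -> (9.414,-19.414) [heading=90, move]
FD 19: (9.414,-19.414) -> (9.414,-0.414) [heading=90, move]
Final: pos=(9.414,-0.414), heading=90, 3 segment(s) drawn

Segment endpoints: x in {8, 9.414, 9.414, 9.414}, y in {-15.414, -7.414, 3.586, 5}
xmin=8, ymin=-15.414, xmax=9.414, ymax=5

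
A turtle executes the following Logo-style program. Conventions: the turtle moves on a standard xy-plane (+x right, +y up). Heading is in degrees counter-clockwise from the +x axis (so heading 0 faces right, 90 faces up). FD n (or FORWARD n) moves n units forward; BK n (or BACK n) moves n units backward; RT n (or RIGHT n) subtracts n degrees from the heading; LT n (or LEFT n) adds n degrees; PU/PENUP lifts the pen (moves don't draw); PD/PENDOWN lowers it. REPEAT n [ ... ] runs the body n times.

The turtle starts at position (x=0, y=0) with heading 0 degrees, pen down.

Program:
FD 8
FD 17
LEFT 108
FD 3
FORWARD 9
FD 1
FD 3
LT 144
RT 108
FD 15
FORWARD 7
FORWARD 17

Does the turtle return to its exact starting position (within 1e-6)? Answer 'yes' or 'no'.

Executing turtle program step by step:
Start: pos=(0,0), heading=0, pen down
FD 8: (0,0) -> (8,0) [heading=0, draw]
FD 17: (8,0) -> (25,0) [heading=0, draw]
LT 108: heading 0 -> 108
FD 3: (25,0) -> (24.073,2.853) [heading=108, draw]
FD 9: (24.073,2.853) -> (21.292,11.413) [heading=108, draw]
FD 1: (21.292,11.413) -> (20.983,12.364) [heading=108, draw]
FD 3: (20.983,12.364) -> (20.056,15.217) [heading=108, draw]
LT 144: heading 108 -> 252
RT 108: heading 252 -> 144
FD 15: (20.056,15.217) -> (7.92,24.034) [heading=144, draw]
FD 7: (7.92,24.034) -> (2.257,28.148) [heading=144, draw]
FD 17: (2.257,28.148) -> (-11.496,38.141) [heading=144, draw]
Final: pos=(-11.496,38.141), heading=144, 9 segment(s) drawn

Start position: (0, 0)
Final position: (-11.496, 38.141)
Distance = 39.835; >= 1e-6 -> NOT closed

Answer: no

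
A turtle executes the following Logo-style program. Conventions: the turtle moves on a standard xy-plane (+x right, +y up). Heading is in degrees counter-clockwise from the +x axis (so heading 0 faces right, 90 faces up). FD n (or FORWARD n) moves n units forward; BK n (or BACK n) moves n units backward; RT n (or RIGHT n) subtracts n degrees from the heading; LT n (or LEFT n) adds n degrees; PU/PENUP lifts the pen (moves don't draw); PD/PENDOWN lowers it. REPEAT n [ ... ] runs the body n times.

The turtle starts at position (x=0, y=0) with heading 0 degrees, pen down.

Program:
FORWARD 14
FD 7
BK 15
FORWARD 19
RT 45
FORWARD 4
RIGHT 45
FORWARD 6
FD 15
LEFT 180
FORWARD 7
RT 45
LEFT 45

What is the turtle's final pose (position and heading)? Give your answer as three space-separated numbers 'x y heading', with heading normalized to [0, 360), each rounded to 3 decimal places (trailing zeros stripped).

Executing turtle program step by step:
Start: pos=(0,0), heading=0, pen down
FD 14: (0,0) -> (14,0) [heading=0, draw]
FD 7: (14,0) -> (21,0) [heading=0, draw]
BK 15: (21,0) -> (6,0) [heading=0, draw]
FD 19: (6,0) -> (25,0) [heading=0, draw]
RT 45: heading 0 -> 315
FD 4: (25,0) -> (27.828,-2.828) [heading=315, draw]
RT 45: heading 315 -> 270
FD 6: (27.828,-2.828) -> (27.828,-8.828) [heading=270, draw]
FD 15: (27.828,-8.828) -> (27.828,-23.828) [heading=270, draw]
LT 180: heading 270 -> 90
FD 7: (27.828,-23.828) -> (27.828,-16.828) [heading=90, draw]
RT 45: heading 90 -> 45
LT 45: heading 45 -> 90
Final: pos=(27.828,-16.828), heading=90, 8 segment(s) drawn

Answer: 27.828 -16.828 90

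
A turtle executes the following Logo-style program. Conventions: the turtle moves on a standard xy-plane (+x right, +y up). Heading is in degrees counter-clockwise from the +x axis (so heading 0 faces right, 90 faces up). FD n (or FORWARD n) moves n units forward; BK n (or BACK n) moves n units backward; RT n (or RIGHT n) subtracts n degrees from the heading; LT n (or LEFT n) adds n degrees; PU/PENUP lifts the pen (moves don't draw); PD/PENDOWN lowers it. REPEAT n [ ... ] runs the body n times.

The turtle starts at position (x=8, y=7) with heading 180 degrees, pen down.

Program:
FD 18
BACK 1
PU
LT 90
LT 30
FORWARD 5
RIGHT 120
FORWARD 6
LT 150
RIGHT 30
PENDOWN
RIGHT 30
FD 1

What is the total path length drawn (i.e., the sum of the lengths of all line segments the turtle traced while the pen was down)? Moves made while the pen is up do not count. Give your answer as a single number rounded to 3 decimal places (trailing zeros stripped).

Executing turtle program step by step:
Start: pos=(8,7), heading=180, pen down
FD 18: (8,7) -> (-10,7) [heading=180, draw]
BK 1: (-10,7) -> (-9,7) [heading=180, draw]
PU: pen up
LT 90: heading 180 -> 270
LT 30: heading 270 -> 300
FD 5: (-9,7) -> (-6.5,2.67) [heading=300, move]
RT 120: heading 300 -> 180
FD 6: (-6.5,2.67) -> (-12.5,2.67) [heading=180, move]
LT 150: heading 180 -> 330
RT 30: heading 330 -> 300
PD: pen down
RT 30: heading 300 -> 270
FD 1: (-12.5,2.67) -> (-12.5,1.67) [heading=270, draw]
Final: pos=(-12.5,1.67), heading=270, 3 segment(s) drawn

Segment lengths:
  seg 1: (8,7) -> (-10,7), length = 18
  seg 2: (-10,7) -> (-9,7), length = 1
  seg 3: (-12.5,2.67) -> (-12.5,1.67), length = 1
Total = 20

Answer: 20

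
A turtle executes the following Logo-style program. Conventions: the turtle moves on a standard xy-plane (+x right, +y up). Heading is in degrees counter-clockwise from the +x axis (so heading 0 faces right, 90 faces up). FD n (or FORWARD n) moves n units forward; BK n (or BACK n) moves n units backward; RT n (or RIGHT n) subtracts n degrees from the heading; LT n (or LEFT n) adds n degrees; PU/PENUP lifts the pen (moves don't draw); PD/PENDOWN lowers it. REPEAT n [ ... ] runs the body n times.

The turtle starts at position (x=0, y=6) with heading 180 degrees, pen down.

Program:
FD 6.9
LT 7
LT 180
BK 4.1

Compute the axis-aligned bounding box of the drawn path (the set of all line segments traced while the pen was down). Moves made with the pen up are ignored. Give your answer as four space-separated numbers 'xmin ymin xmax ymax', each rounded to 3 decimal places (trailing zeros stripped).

Answer: -10.969 5.5 0 6

Derivation:
Executing turtle program step by step:
Start: pos=(0,6), heading=180, pen down
FD 6.9: (0,6) -> (-6.9,6) [heading=180, draw]
LT 7: heading 180 -> 187
LT 180: heading 187 -> 7
BK 4.1: (-6.9,6) -> (-10.969,5.5) [heading=7, draw]
Final: pos=(-10.969,5.5), heading=7, 2 segment(s) drawn

Segment endpoints: x in {-10.969, -6.9, 0}, y in {5.5, 6, 6}
xmin=-10.969, ymin=5.5, xmax=0, ymax=6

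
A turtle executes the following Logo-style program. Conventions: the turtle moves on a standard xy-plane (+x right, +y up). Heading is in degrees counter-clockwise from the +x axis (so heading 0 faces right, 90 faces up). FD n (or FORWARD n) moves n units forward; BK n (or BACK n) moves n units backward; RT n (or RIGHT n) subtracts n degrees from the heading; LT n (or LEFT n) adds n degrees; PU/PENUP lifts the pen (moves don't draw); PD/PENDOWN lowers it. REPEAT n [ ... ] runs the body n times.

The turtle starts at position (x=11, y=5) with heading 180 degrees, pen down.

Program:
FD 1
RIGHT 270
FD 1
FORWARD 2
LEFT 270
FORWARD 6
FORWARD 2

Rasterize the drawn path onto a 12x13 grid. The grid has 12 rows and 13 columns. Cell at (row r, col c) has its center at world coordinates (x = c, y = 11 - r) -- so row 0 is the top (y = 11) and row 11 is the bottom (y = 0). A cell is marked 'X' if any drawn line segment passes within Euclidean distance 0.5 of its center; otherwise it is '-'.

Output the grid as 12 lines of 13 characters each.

Answer: -------------
-------------
-------------
-------------
-------------
-------------
----------XX-
----------X--
----------X--
--XXXXXXXXX--
-------------
-------------

Derivation:
Segment 0: (11,5) -> (10,5)
Segment 1: (10,5) -> (10,4)
Segment 2: (10,4) -> (10,2)
Segment 3: (10,2) -> (4,2)
Segment 4: (4,2) -> (2,2)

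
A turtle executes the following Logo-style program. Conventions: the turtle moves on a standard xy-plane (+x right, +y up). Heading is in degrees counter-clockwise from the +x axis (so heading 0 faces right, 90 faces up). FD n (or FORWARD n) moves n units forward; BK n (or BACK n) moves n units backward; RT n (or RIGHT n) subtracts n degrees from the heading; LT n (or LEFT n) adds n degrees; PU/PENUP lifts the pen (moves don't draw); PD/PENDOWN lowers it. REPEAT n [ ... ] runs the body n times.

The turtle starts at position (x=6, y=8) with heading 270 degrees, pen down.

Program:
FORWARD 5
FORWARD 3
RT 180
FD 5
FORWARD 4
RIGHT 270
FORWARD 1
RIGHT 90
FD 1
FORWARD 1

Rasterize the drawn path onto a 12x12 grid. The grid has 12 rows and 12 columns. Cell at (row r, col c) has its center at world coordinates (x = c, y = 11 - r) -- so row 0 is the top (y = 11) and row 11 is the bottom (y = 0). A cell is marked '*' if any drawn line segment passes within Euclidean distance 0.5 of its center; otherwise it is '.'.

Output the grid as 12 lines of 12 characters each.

Answer: .....*......
.....*......
.....**.....
......*.....
......*.....
......*.....
......*.....
......*.....
......*.....
......*.....
......*.....
......*.....

Derivation:
Segment 0: (6,8) -> (6,3)
Segment 1: (6,3) -> (6,0)
Segment 2: (6,0) -> (6,5)
Segment 3: (6,5) -> (6,9)
Segment 4: (6,9) -> (5,9)
Segment 5: (5,9) -> (5,10)
Segment 6: (5,10) -> (5,11)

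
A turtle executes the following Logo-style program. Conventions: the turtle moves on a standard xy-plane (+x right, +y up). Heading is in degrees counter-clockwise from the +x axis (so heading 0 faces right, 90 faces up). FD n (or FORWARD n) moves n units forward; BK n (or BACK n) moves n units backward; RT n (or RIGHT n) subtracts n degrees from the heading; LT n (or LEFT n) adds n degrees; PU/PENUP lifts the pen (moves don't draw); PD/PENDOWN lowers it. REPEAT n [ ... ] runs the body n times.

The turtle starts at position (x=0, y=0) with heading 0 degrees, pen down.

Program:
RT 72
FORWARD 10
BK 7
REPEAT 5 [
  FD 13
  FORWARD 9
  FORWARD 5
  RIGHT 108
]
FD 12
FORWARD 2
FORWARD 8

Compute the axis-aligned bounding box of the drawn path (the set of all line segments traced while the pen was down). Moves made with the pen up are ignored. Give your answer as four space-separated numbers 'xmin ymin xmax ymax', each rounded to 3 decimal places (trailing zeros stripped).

Executing turtle program step by step:
Start: pos=(0,0), heading=0, pen down
RT 72: heading 0 -> 288
FD 10: (0,0) -> (3.09,-9.511) [heading=288, draw]
BK 7: (3.09,-9.511) -> (0.927,-2.853) [heading=288, draw]
REPEAT 5 [
  -- iteration 1/5 --
  FD 13: (0.927,-2.853) -> (4.944,-15.217) [heading=288, draw]
  FD 9: (4.944,-15.217) -> (7.725,-23.776) [heading=288, draw]
  FD 5: (7.725,-23.776) -> (9.271,-28.532) [heading=288, draw]
  RT 108: heading 288 -> 180
  -- iteration 2/5 --
  FD 13: (9.271,-28.532) -> (-3.729,-28.532) [heading=180, draw]
  FD 9: (-3.729,-28.532) -> (-12.729,-28.532) [heading=180, draw]
  FD 5: (-12.729,-28.532) -> (-17.729,-28.532) [heading=180, draw]
  RT 108: heading 180 -> 72
  -- iteration 3/5 --
  FD 13: (-17.729,-28.532) -> (-13.712,-16.168) [heading=72, draw]
  FD 9: (-13.712,-16.168) -> (-10.931,-7.608) [heading=72, draw]
  FD 5: (-10.931,-7.608) -> (-9.386,-2.853) [heading=72, draw]
  RT 108: heading 72 -> 324
  -- iteration 4/5 --
  FD 13: (-9.386,-2.853) -> (1.131,-10.494) [heading=324, draw]
  FD 9: (1.131,-10.494) -> (8.412,-15.784) [heading=324, draw]
  FD 5: (8.412,-15.784) -> (12.457,-18.723) [heading=324, draw]
  RT 108: heading 324 -> 216
  -- iteration 5/5 --
  FD 13: (12.457,-18.723) -> (1.94,-26.365) [heading=216, draw]
  FD 9: (1.94,-26.365) -> (-5.341,-31.655) [heading=216, draw]
  FD 5: (-5.341,-31.655) -> (-9.386,-34.594) [heading=216, draw]
  RT 108: heading 216 -> 108
]
FD 12: (-9.386,-34.594) -> (-13.094,-23.181) [heading=108, draw]
FD 2: (-13.094,-23.181) -> (-13.712,-21.279) [heading=108, draw]
FD 8: (-13.712,-21.279) -> (-16.184,-13.67) [heading=108, draw]
Final: pos=(-16.184,-13.67), heading=108, 20 segment(s) drawn

Segment endpoints: x in {-17.729, -16.184, -13.712, -13.094, -12.729, -10.931, -9.386, -9.386, -5.341, -3.729, 0, 0.927, 1.131, 1.94, 3.09, 4.944, 7.725, 8.412, 9.271, 12.457}, y in {-34.594, -31.655, -28.532, -26.365, -23.776, -23.181, -21.279, -18.723, -16.168, -15.784, -15.217, -13.67, -10.494, -9.511, -7.608, -2.853, -2.853, 0}
xmin=-17.729, ymin=-34.594, xmax=12.457, ymax=0

Answer: -17.729 -34.594 12.457 0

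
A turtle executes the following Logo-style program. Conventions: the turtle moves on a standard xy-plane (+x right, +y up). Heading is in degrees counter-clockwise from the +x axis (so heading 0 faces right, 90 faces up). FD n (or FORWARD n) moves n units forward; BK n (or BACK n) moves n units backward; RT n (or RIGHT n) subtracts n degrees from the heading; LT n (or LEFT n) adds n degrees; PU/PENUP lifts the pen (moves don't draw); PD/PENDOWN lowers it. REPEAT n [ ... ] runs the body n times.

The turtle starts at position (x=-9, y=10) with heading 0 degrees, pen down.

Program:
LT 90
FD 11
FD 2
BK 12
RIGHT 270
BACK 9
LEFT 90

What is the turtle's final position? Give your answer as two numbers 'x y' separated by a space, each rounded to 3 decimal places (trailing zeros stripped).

Answer: 0 11

Derivation:
Executing turtle program step by step:
Start: pos=(-9,10), heading=0, pen down
LT 90: heading 0 -> 90
FD 11: (-9,10) -> (-9,21) [heading=90, draw]
FD 2: (-9,21) -> (-9,23) [heading=90, draw]
BK 12: (-9,23) -> (-9,11) [heading=90, draw]
RT 270: heading 90 -> 180
BK 9: (-9,11) -> (0,11) [heading=180, draw]
LT 90: heading 180 -> 270
Final: pos=(0,11), heading=270, 4 segment(s) drawn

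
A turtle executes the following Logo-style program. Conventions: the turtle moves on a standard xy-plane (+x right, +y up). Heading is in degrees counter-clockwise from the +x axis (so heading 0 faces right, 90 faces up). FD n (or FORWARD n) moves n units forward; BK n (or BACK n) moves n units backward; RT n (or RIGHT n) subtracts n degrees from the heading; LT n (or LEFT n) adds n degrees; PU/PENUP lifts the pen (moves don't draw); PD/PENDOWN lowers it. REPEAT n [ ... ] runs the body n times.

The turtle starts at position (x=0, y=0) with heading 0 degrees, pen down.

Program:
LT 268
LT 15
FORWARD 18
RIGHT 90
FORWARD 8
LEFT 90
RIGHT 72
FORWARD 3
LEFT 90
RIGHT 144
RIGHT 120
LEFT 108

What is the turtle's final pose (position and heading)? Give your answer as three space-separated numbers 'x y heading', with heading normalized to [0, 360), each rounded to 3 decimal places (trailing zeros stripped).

Executing turtle program step by step:
Start: pos=(0,0), heading=0, pen down
LT 268: heading 0 -> 268
LT 15: heading 268 -> 283
FD 18: (0,0) -> (4.049,-17.539) [heading=283, draw]
RT 90: heading 283 -> 193
FD 8: (4.049,-17.539) -> (-3.746,-19.338) [heading=193, draw]
LT 90: heading 193 -> 283
RT 72: heading 283 -> 211
FD 3: (-3.746,-19.338) -> (-6.317,-20.883) [heading=211, draw]
LT 90: heading 211 -> 301
RT 144: heading 301 -> 157
RT 120: heading 157 -> 37
LT 108: heading 37 -> 145
Final: pos=(-6.317,-20.883), heading=145, 3 segment(s) drawn

Answer: -6.317 -20.883 145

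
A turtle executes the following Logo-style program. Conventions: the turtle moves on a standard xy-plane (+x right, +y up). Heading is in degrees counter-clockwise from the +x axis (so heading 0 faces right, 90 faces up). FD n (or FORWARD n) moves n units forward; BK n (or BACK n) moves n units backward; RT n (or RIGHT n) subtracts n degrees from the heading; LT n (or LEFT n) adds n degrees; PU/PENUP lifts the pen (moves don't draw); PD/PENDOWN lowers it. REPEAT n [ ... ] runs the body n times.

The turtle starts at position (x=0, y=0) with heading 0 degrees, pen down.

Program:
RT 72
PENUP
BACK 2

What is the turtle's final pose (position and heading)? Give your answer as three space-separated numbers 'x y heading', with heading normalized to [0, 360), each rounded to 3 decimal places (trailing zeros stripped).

Answer: -0.618 1.902 288

Derivation:
Executing turtle program step by step:
Start: pos=(0,0), heading=0, pen down
RT 72: heading 0 -> 288
PU: pen up
BK 2: (0,0) -> (-0.618,1.902) [heading=288, move]
Final: pos=(-0.618,1.902), heading=288, 0 segment(s) drawn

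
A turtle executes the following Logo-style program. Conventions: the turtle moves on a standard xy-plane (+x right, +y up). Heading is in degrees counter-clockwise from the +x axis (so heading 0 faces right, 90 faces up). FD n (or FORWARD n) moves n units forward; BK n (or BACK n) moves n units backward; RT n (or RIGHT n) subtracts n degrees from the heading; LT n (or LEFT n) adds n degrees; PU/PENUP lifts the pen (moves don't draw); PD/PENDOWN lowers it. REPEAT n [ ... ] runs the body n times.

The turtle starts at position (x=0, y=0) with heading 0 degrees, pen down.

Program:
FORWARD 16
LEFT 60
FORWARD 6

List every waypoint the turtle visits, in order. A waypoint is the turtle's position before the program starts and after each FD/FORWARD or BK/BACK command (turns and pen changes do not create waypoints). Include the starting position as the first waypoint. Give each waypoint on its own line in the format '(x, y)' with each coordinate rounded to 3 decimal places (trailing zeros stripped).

Executing turtle program step by step:
Start: pos=(0,0), heading=0, pen down
FD 16: (0,0) -> (16,0) [heading=0, draw]
LT 60: heading 0 -> 60
FD 6: (16,0) -> (19,5.196) [heading=60, draw]
Final: pos=(19,5.196), heading=60, 2 segment(s) drawn
Waypoints (3 total):
(0, 0)
(16, 0)
(19, 5.196)

Answer: (0, 0)
(16, 0)
(19, 5.196)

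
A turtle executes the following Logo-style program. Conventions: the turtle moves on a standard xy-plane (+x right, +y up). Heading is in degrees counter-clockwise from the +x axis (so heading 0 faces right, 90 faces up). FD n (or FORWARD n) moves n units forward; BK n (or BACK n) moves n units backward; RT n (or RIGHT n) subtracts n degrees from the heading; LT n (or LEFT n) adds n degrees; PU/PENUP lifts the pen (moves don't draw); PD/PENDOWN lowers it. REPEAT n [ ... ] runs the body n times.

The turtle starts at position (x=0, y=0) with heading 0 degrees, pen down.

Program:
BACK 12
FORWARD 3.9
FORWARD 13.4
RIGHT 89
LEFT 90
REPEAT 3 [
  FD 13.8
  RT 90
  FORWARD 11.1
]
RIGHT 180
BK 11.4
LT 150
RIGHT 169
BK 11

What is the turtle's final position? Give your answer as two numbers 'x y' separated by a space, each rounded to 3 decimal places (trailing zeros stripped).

Answer: -2.357 7.868

Derivation:
Executing turtle program step by step:
Start: pos=(0,0), heading=0, pen down
BK 12: (0,0) -> (-12,0) [heading=0, draw]
FD 3.9: (-12,0) -> (-8.1,0) [heading=0, draw]
FD 13.4: (-8.1,0) -> (5.3,0) [heading=0, draw]
RT 89: heading 0 -> 271
LT 90: heading 271 -> 1
REPEAT 3 [
  -- iteration 1/3 --
  FD 13.8: (5.3,0) -> (19.098,0.241) [heading=1, draw]
  RT 90: heading 1 -> 271
  FD 11.1: (19.098,0.241) -> (19.292,-10.857) [heading=271, draw]
  -- iteration 2/3 --
  FD 13.8: (19.292,-10.857) -> (19.532,-24.655) [heading=271, draw]
  RT 90: heading 271 -> 181
  FD 11.1: (19.532,-24.655) -> (8.434,-24.849) [heading=181, draw]
  -- iteration 3/3 --
  FD 13.8: (8.434,-24.849) -> (-5.364,-25.09) [heading=181, draw]
  RT 90: heading 181 -> 91
  FD 11.1: (-5.364,-25.09) -> (-5.557,-13.992) [heading=91, draw]
]
RT 180: heading 91 -> 271
BK 11.4: (-5.557,-13.992) -> (-5.756,-2.593) [heading=271, draw]
LT 150: heading 271 -> 61
RT 169: heading 61 -> 252
BK 11: (-5.756,-2.593) -> (-2.357,7.868) [heading=252, draw]
Final: pos=(-2.357,7.868), heading=252, 11 segment(s) drawn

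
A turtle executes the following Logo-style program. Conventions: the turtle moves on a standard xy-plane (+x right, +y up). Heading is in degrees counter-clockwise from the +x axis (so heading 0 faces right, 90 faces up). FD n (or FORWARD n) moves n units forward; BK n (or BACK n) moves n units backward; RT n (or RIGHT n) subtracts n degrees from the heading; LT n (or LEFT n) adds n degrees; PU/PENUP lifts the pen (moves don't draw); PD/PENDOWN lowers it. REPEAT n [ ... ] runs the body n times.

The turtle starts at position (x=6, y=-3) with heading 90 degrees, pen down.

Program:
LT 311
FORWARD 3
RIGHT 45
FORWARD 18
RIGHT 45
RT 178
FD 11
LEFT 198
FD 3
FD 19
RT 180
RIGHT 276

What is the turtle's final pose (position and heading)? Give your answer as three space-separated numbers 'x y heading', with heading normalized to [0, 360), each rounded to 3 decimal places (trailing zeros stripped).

Answer: 37.96 -4.908 235

Derivation:
Executing turtle program step by step:
Start: pos=(6,-3), heading=90, pen down
LT 311: heading 90 -> 41
FD 3: (6,-3) -> (8.264,-1.032) [heading=41, draw]
RT 45: heading 41 -> 356
FD 18: (8.264,-1.032) -> (26.22,-2.287) [heading=356, draw]
RT 45: heading 356 -> 311
RT 178: heading 311 -> 133
FD 11: (26.22,-2.287) -> (18.718,5.757) [heading=133, draw]
LT 198: heading 133 -> 331
FD 3: (18.718,5.757) -> (21.342,4.303) [heading=331, draw]
FD 19: (21.342,4.303) -> (37.96,-4.908) [heading=331, draw]
RT 180: heading 331 -> 151
RT 276: heading 151 -> 235
Final: pos=(37.96,-4.908), heading=235, 5 segment(s) drawn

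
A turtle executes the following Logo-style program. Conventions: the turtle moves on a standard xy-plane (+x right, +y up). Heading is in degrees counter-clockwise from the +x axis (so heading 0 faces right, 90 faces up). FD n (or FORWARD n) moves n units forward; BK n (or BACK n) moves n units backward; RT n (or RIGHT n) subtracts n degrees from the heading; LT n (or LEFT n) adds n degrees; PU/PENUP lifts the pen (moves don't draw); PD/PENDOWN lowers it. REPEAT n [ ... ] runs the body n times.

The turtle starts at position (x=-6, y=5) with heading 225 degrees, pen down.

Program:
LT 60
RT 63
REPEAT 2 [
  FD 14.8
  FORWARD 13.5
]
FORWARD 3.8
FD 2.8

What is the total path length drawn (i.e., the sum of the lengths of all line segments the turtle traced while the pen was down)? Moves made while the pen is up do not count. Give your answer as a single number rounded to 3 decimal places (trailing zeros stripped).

Answer: 63.2

Derivation:
Executing turtle program step by step:
Start: pos=(-6,5), heading=225, pen down
LT 60: heading 225 -> 285
RT 63: heading 285 -> 222
REPEAT 2 [
  -- iteration 1/2 --
  FD 14.8: (-6,5) -> (-16.999,-4.903) [heading=222, draw]
  FD 13.5: (-16.999,-4.903) -> (-27.031,-13.936) [heading=222, draw]
  -- iteration 2/2 --
  FD 14.8: (-27.031,-13.936) -> (-38.03,-23.84) [heading=222, draw]
  FD 13.5: (-38.03,-23.84) -> (-48.062,-32.873) [heading=222, draw]
]
FD 3.8: (-48.062,-32.873) -> (-50.886,-35.415) [heading=222, draw]
FD 2.8: (-50.886,-35.415) -> (-52.967,-37.289) [heading=222, draw]
Final: pos=(-52.967,-37.289), heading=222, 6 segment(s) drawn

Segment lengths:
  seg 1: (-6,5) -> (-16.999,-4.903), length = 14.8
  seg 2: (-16.999,-4.903) -> (-27.031,-13.936), length = 13.5
  seg 3: (-27.031,-13.936) -> (-38.03,-23.84), length = 14.8
  seg 4: (-38.03,-23.84) -> (-48.062,-32.873), length = 13.5
  seg 5: (-48.062,-32.873) -> (-50.886,-35.415), length = 3.8
  seg 6: (-50.886,-35.415) -> (-52.967,-37.289), length = 2.8
Total = 63.2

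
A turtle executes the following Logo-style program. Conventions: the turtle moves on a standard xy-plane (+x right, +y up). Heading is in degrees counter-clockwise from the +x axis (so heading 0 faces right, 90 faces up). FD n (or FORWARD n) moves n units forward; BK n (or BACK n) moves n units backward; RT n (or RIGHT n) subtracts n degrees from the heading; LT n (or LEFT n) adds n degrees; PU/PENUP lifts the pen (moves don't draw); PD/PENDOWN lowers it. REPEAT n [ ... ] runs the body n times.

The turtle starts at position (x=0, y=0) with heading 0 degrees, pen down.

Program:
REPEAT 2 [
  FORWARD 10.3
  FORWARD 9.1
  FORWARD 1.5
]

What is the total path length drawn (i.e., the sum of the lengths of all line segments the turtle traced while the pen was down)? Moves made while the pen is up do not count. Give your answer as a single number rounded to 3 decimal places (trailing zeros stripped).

Executing turtle program step by step:
Start: pos=(0,0), heading=0, pen down
REPEAT 2 [
  -- iteration 1/2 --
  FD 10.3: (0,0) -> (10.3,0) [heading=0, draw]
  FD 9.1: (10.3,0) -> (19.4,0) [heading=0, draw]
  FD 1.5: (19.4,0) -> (20.9,0) [heading=0, draw]
  -- iteration 2/2 --
  FD 10.3: (20.9,0) -> (31.2,0) [heading=0, draw]
  FD 9.1: (31.2,0) -> (40.3,0) [heading=0, draw]
  FD 1.5: (40.3,0) -> (41.8,0) [heading=0, draw]
]
Final: pos=(41.8,0), heading=0, 6 segment(s) drawn

Segment lengths:
  seg 1: (0,0) -> (10.3,0), length = 10.3
  seg 2: (10.3,0) -> (19.4,0), length = 9.1
  seg 3: (19.4,0) -> (20.9,0), length = 1.5
  seg 4: (20.9,0) -> (31.2,0), length = 10.3
  seg 5: (31.2,0) -> (40.3,0), length = 9.1
  seg 6: (40.3,0) -> (41.8,0), length = 1.5
Total = 41.8

Answer: 41.8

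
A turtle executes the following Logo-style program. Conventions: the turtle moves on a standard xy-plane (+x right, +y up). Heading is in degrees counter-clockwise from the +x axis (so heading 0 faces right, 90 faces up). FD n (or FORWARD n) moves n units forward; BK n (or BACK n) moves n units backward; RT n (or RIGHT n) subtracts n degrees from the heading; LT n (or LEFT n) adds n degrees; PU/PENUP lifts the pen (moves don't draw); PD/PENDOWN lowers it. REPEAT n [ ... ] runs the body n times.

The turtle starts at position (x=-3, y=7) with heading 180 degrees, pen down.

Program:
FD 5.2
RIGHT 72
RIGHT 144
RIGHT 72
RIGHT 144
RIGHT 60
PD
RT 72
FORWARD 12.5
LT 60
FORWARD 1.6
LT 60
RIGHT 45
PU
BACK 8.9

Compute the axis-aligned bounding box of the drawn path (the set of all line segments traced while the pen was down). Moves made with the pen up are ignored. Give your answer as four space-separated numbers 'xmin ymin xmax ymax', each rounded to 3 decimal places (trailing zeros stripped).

Executing turtle program step by step:
Start: pos=(-3,7), heading=180, pen down
FD 5.2: (-3,7) -> (-8.2,7) [heading=180, draw]
RT 72: heading 180 -> 108
RT 144: heading 108 -> 324
RT 72: heading 324 -> 252
RT 144: heading 252 -> 108
RT 60: heading 108 -> 48
PD: pen down
RT 72: heading 48 -> 336
FD 12.5: (-8.2,7) -> (3.219,1.916) [heading=336, draw]
LT 60: heading 336 -> 36
FD 1.6: (3.219,1.916) -> (4.514,2.856) [heading=36, draw]
LT 60: heading 36 -> 96
RT 45: heading 96 -> 51
PU: pen up
BK 8.9: (4.514,2.856) -> (-1.087,-4.06) [heading=51, move]
Final: pos=(-1.087,-4.06), heading=51, 3 segment(s) drawn

Segment endpoints: x in {-8.2, -3, 3.219, 4.514}, y in {1.916, 2.856, 7, 7}
xmin=-8.2, ymin=1.916, xmax=4.514, ymax=7

Answer: -8.2 1.916 4.514 7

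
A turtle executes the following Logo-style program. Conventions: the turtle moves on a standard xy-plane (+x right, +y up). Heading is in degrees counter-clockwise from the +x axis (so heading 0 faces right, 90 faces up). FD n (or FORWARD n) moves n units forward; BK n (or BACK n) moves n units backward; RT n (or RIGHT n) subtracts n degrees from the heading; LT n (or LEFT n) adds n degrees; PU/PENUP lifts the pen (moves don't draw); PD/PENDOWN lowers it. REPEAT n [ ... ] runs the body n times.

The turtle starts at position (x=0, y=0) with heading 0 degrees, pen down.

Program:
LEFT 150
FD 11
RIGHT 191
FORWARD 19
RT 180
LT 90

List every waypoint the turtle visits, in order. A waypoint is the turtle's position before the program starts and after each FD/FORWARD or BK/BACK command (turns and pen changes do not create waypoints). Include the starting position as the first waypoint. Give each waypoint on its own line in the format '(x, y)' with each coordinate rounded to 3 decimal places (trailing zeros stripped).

Answer: (0, 0)
(-9.526, 5.5)
(4.813, -6.965)

Derivation:
Executing turtle program step by step:
Start: pos=(0,0), heading=0, pen down
LT 150: heading 0 -> 150
FD 11: (0,0) -> (-9.526,5.5) [heading=150, draw]
RT 191: heading 150 -> 319
FD 19: (-9.526,5.5) -> (4.813,-6.965) [heading=319, draw]
RT 180: heading 319 -> 139
LT 90: heading 139 -> 229
Final: pos=(4.813,-6.965), heading=229, 2 segment(s) drawn
Waypoints (3 total):
(0, 0)
(-9.526, 5.5)
(4.813, -6.965)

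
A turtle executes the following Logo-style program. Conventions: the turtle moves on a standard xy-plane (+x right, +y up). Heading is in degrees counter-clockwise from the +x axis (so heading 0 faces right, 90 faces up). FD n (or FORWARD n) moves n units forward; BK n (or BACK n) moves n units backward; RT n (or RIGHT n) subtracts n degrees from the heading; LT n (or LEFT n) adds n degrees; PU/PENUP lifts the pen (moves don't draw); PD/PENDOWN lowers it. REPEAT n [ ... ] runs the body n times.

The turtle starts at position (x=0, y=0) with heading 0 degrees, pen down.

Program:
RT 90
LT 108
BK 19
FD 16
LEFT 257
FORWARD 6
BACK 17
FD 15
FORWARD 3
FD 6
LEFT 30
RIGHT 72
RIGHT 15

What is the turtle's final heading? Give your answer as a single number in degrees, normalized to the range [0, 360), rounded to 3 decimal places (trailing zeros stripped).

Executing turtle program step by step:
Start: pos=(0,0), heading=0, pen down
RT 90: heading 0 -> 270
LT 108: heading 270 -> 18
BK 19: (0,0) -> (-18.07,-5.871) [heading=18, draw]
FD 16: (-18.07,-5.871) -> (-2.853,-0.927) [heading=18, draw]
LT 257: heading 18 -> 275
FD 6: (-2.853,-0.927) -> (-2.33,-6.904) [heading=275, draw]
BK 17: (-2.33,-6.904) -> (-3.812,10.031) [heading=275, draw]
FD 15: (-3.812,10.031) -> (-2.505,-4.912) [heading=275, draw]
FD 3: (-2.505,-4.912) -> (-2.243,-7.9) [heading=275, draw]
FD 6: (-2.243,-7.9) -> (-1.72,-13.878) [heading=275, draw]
LT 30: heading 275 -> 305
RT 72: heading 305 -> 233
RT 15: heading 233 -> 218
Final: pos=(-1.72,-13.878), heading=218, 7 segment(s) drawn

Answer: 218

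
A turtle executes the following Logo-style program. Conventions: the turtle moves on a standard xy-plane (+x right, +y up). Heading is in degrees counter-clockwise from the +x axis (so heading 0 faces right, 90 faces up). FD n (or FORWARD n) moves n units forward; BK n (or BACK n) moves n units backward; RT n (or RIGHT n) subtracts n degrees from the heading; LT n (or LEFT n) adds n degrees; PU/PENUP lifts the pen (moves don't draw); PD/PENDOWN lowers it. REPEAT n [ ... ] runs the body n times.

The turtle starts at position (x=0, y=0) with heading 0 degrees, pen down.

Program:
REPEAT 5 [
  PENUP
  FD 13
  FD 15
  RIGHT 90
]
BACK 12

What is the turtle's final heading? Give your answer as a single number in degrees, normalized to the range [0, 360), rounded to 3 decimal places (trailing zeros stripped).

Answer: 270

Derivation:
Executing turtle program step by step:
Start: pos=(0,0), heading=0, pen down
REPEAT 5 [
  -- iteration 1/5 --
  PU: pen up
  FD 13: (0,0) -> (13,0) [heading=0, move]
  FD 15: (13,0) -> (28,0) [heading=0, move]
  RT 90: heading 0 -> 270
  -- iteration 2/5 --
  PU: pen up
  FD 13: (28,0) -> (28,-13) [heading=270, move]
  FD 15: (28,-13) -> (28,-28) [heading=270, move]
  RT 90: heading 270 -> 180
  -- iteration 3/5 --
  PU: pen up
  FD 13: (28,-28) -> (15,-28) [heading=180, move]
  FD 15: (15,-28) -> (0,-28) [heading=180, move]
  RT 90: heading 180 -> 90
  -- iteration 4/5 --
  PU: pen up
  FD 13: (0,-28) -> (0,-15) [heading=90, move]
  FD 15: (0,-15) -> (0,0) [heading=90, move]
  RT 90: heading 90 -> 0
  -- iteration 5/5 --
  PU: pen up
  FD 13: (0,0) -> (13,0) [heading=0, move]
  FD 15: (13,0) -> (28,0) [heading=0, move]
  RT 90: heading 0 -> 270
]
BK 12: (28,0) -> (28,12) [heading=270, move]
Final: pos=(28,12), heading=270, 0 segment(s) drawn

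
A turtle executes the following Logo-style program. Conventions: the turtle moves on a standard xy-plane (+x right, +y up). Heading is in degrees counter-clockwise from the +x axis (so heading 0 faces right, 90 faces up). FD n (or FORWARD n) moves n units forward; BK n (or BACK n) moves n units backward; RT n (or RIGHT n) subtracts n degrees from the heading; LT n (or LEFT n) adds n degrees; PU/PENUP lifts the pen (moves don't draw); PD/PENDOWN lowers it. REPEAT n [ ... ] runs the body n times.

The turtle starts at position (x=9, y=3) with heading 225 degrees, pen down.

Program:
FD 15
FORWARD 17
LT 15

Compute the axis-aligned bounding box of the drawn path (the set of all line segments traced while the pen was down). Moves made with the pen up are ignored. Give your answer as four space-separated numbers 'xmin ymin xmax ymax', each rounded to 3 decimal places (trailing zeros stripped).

Executing turtle program step by step:
Start: pos=(9,3), heading=225, pen down
FD 15: (9,3) -> (-1.607,-7.607) [heading=225, draw]
FD 17: (-1.607,-7.607) -> (-13.627,-19.627) [heading=225, draw]
LT 15: heading 225 -> 240
Final: pos=(-13.627,-19.627), heading=240, 2 segment(s) drawn

Segment endpoints: x in {-13.627, -1.607, 9}, y in {-19.627, -7.607, 3}
xmin=-13.627, ymin=-19.627, xmax=9, ymax=3

Answer: -13.627 -19.627 9 3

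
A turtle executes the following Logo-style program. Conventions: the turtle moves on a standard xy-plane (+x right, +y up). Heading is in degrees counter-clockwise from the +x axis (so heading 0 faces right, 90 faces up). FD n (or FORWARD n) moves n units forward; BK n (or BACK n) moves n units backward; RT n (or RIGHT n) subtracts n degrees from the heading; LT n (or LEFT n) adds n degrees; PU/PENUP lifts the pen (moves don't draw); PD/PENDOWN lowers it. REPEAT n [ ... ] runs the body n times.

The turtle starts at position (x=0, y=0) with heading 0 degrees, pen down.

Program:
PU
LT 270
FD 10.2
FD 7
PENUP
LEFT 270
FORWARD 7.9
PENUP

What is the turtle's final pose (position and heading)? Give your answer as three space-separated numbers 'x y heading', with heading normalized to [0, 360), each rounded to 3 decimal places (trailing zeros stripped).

Executing turtle program step by step:
Start: pos=(0,0), heading=0, pen down
PU: pen up
LT 270: heading 0 -> 270
FD 10.2: (0,0) -> (0,-10.2) [heading=270, move]
FD 7: (0,-10.2) -> (0,-17.2) [heading=270, move]
PU: pen up
LT 270: heading 270 -> 180
FD 7.9: (0,-17.2) -> (-7.9,-17.2) [heading=180, move]
PU: pen up
Final: pos=(-7.9,-17.2), heading=180, 0 segment(s) drawn

Answer: -7.9 -17.2 180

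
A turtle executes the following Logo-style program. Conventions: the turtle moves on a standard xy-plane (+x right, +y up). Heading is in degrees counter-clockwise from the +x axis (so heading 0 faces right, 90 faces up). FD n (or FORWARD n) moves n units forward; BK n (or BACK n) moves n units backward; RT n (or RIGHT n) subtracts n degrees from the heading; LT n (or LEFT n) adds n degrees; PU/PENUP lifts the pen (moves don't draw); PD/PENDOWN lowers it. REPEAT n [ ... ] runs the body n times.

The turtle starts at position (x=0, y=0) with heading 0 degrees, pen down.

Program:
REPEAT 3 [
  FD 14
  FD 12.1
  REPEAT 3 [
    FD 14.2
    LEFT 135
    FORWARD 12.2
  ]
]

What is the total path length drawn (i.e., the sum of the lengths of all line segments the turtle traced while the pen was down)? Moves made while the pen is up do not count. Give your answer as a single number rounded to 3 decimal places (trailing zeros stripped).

Executing turtle program step by step:
Start: pos=(0,0), heading=0, pen down
REPEAT 3 [
  -- iteration 1/3 --
  FD 14: (0,0) -> (14,0) [heading=0, draw]
  FD 12.1: (14,0) -> (26.1,0) [heading=0, draw]
  REPEAT 3 [
    -- iteration 1/3 --
    FD 14.2: (26.1,0) -> (40.3,0) [heading=0, draw]
    LT 135: heading 0 -> 135
    FD 12.2: (40.3,0) -> (31.673,8.627) [heading=135, draw]
    -- iteration 2/3 --
    FD 14.2: (31.673,8.627) -> (21.632,18.668) [heading=135, draw]
    LT 135: heading 135 -> 270
    FD 12.2: (21.632,18.668) -> (21.632,6.468) [heading=270, draw]
    -- iteration 3/3 --
    FD 14.2: (21.632,6.468) -> (21.632,-7.732) [heading=270, draw]
    LT 135: heading 270 -> 45
    FD 12.2: (21.632,-7.732) -> (30.259,0.894) [heading=45, draw]
  ]
  -- iteration 2/3 --
  FD 14: (30.259,0.894) -> (40.159,10.794) [heading=45, draw]
  FD 12.1: (40.159,10.794) -> (48.715,19.35) [heading=45, draw]
  REPEAT 3 [
    -- iteration 1/3 --
    FD 14.2: (48.715,19.35) -> (58.755,29.391) [heading=45, draw]
    LT 135: heading 45 -> 180
    FD 12.2: (58.755,29.391) -> (46.555,29.391) [heading=180, draw]
    -- iteration 2/3 --
    FD 14.2: (46.555,29.391) -> (32.355,29.391) [heading=180, draw]
    LT 135: heading 180 -> 315
    FD 12.2: (32.355,29.391) -> (40.982,20.764) [heading=315, draw]
    -- iteration 3/3 --
    FD 14.2: (40.982,20.764) -> (51.023,10.723) [heading=315, draw]
    LT 135: heading 315 -> 90
    FD 12.2: (51.023,10.723) -> (51.023,22.923) [heading=90, draw]
  ]
  -- iteration 3/3 --
  FD 14: (51.023,22.923) -> (51.023,36.923) [heading=90, draw]
  FD 12.1: (51.023,36.923) -> (51.023,49.023) [heading=90, draw]
  REPEAT 3 [
    -- iteration 1/3 --
    FD 14.2: (51.023,49.023) -> (51.023,63.223) [heading=90, draw]
    LT 135: heading 90 -> 225
    FD 12.2: (51.023,63.223) -> (42.396,54.596) [heading=225, draw]
    -- iteration 2/3 --
    FD 14.2: (42.396,54.596) -> (32.355,44.555) [heading=225, draw]
    LT 135: heading 225 -> 0
    FD 12.2: (32.355,44.555) -> (44.555,44.555) [heading=0, draw]
    -- iteration 3/3 --
    FD 14.2: (44.555,44.555) -> (58.755,44.555) [heading=0, draw]
    LT 135: heading 0 -> 135
    FD 12.2: (58.755,44.555) -> (50.129,53.182) [heading=135, draw]
  ]
]
Final: pos=(50.129,53.182), heading=135, 24 segment(s) drawn

Segment lengths:
  seg 1: (0,0) -> (14,0), length = 14
  seg 2: (14,0) -> (26.1,0), length = 12.1
  seg 3: (26.1,0) -> (40.3,0), length = 14.2
  seg 4: (40.3,0) -> (31.673,8.627), length = 12.2
  seg 5: (31.673,8.627) -> (21.632,18.668), length = 14.2
  seg 6: (21.632,18.668) -> (21.632,6.468), length = 12.2
  seg 7: (21.632,6.468) -> (21.632,-7.732), length = 14.2
  seg 8: (21.632,-7.732) -> (30.259,0.894), length = 12.2
  seg 9: (30.259,0.894) -> (40.159,10.794), length = 14
  seg 10: (40.159,10.794) -> (48.715,19.35), length = 12.1
  seg 11: (48.715,19.35) -> (58.755,29.391), length = 14.2
  seg 12: (58.755,29.391) -> (46.555,29.391), length = 12.2
  seg 13: (46.555,29.391) -> (32.355,29.391), length = 14.2
  seg 14: (32.355,29.391) -> (40.982,20.764), length = 12.2
  seg 15: (40.982,20.764) -> (51.023,10.723), length = 14.2
  seg 16: (51.023,10.723) -> (51.023,22.923), length = 12.2
  seg 17: (51.023,22.923) -> (51.023,36.923), length = 14
  seg 18: (51.023,36.923) -> (51.023,49.023), length = 12.1
  seg 19: (51.023,49.023) -> (51.023,63.223), length = 14.2
  seg 20: (51.023,63.223) -> (42.396,54.596), length = 12.2
  seg 21: (42.396,54.596) -> (32.355,44.555), length = 14.2
  seg 22: (32.355,44.555) -> (44.555,44.555), length = 12.2
  seg 23: (44.555,44.555) -> (58.755,44.555), length = 14.2
  seg 24: (58.755,44.555) -> (50.129,53.182), length = 12.2
Total = 315.9

Answer: 315.9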